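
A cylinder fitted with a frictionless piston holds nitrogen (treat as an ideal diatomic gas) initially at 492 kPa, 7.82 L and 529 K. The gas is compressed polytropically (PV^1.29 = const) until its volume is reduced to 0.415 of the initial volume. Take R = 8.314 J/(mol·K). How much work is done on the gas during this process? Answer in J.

3850 J

n = P₁V₁/(RT₁) = 492×7.82/(8.314×529) = 0.875 mol.
Polytropic n=1.29: T₂ = T₁(V₁/V₂)^(n−1) = 529×(2.41)^0.29 = 683 K; P₂ = P₁(V₁/V₂)^n = 1530 kPa.
W = (P₁V₁−P₂V₂)/(n−1) = (492×7.82−1530×3.25)/0.29 = -3850 J.
Work done on the gas = −W_by = 3850 J.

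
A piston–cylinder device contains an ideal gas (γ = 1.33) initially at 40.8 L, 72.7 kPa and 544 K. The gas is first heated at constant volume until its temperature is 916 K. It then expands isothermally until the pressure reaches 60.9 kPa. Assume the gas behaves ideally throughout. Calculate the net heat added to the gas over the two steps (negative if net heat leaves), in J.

9630 J

n = P₁V₁/(RT₁) = 72.7×40.8/(8.314×544) = 0.656 mol.
Step 1 — Isochoric: V stays 40.8 L; P/T = const ⇒ T₂ = 916 K, P₂ = 122 kPa.
W = 0 (no volume change).
ΔU = nCvΔT = 0.656×25.2×(916−544) = 6150 J.
Q = ΔU = 6150 J.
State after step 1: P = 122 kPa, V = 40.8 L, T = 916 K.
Step 2 — Isothermal: T stays 916 K; PV = const ⇒ V₂ = 82.0 L, P₂ = 60.9 kPa.
ΔU = 0 (ideal gas, T constant).
W = nRT ln(V₂/V₁) = 0.656×8.314×916×ln(2.01) = 3490 J.
Q = ΔU + W = 3490 J.
Net over both steps: W = 3490 J, Q = 9630 J, ΔU = 6150 J.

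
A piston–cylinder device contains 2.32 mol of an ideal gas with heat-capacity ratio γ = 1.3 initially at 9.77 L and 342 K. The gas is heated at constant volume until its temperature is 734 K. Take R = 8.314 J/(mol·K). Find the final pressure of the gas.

P₁ = nRT₁/V₁ = 2.32×8.314×342/9.77 = 675 kPa.
Isochoric: V stays 9.77 L; P/T = const ⇒ T₂ = 734 K, P₂ = 1450 kPa.

1450 kPa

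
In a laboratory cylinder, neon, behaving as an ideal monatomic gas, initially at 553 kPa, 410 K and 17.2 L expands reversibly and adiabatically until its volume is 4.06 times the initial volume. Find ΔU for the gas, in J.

-8660 J

n = P₁V₁/(RT₁) = 553×17.2/(8.314×410) = 2.79 mol.
Adiabatic: TV^(γ−1) = const ⇒ T₂ = 410×(0.246)^0.667 = 161 K; PV^γ = const ⇒ P₂ = 53.5 kPa.
For an ideal gas ΔU = nCvΔT with Cv = (3/2)R = 12.5 J/(mol·K).
ΔU = 2.79×12.5×(161−410) = -8660 J.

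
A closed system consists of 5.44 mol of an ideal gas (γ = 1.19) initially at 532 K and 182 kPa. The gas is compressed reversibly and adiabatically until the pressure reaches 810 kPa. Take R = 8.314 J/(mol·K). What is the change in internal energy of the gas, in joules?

34100 J

V₁ = nRT₁/P₁ = 5.44×8.314×532/182 = 132 L.
Adiabatic: T₂/T₁ = (P₂/P₁)^((γ−1)/γ) ⇒ T₂ = 532×(4.45)^0.160 = 675 K; V₂ = 37.7 L.
For an ideal gas ΔU = nCvΔT with Cv = R/(γ−1) = 43.8 J/(mol·K).
ΔU = 5.44×43.8×(675−532) = 34100 J.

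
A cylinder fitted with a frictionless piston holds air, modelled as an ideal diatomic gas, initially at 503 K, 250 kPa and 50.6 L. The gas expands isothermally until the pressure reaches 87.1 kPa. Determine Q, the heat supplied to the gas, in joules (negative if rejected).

13300 J

n = P₁V₁/(RT₁) = 250×50.6/(8.314×503) = 3.02 mol.
Isothermal: T stays 503 K; PV = const ⇒ V₂ = 145 L, P₂ = 87.1 kPa.
ΔU = 0 (ideal gas, T constant).
W = nRT ln(V₂/V₁) = 3.02×8.314×503×ln(2.87) = 13300 J.
Q = ΔU + W = 13300 J.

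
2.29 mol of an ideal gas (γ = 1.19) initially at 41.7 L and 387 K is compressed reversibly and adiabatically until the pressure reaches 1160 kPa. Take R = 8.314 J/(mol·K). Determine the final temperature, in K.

523 K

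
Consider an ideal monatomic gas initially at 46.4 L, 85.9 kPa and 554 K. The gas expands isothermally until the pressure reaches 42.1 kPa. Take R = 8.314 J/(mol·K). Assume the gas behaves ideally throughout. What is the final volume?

94.7 L

Isothermal: T stays 554 K; PV = const ⇒ V₂ = 94.7 L, P₂ = 42.1 kPa.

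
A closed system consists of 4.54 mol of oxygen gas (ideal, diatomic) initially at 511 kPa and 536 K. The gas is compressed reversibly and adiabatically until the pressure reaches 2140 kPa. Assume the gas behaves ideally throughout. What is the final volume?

V₁ = nRT₁/P₁ = 4.54×8.314×536/511 = 39.6 L.
Adiabatic: T₂/T₁ = (P₂/P₁)^((γ−1)/γ) ⇒ T₂ = 536×(4.19)^0.286 = 807 K; V₂ = 14.2 L.

14.2 L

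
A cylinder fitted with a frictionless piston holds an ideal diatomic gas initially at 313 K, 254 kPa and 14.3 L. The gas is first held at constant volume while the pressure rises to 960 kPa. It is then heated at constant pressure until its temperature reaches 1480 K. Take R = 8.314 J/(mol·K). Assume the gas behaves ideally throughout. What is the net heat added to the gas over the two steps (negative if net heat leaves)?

37300 J

n = P₁V₁/(RT₁) = 254×14.3/(8.314×313) = 1.40 mol.
Step 1 — Isochoric: V stays 14.3 L; P/T = const ⇒ T₂ = 1180 K, P₂ = 960 kPa.
W = 0 (no volume change).
ΔU = nCvΔT = 1.40×20.8×(1180−313) = 25200 J.
Q = ΔU = 25200 J.
State after step 1: P = 960 kPa, V = 14.3 L, T = 1180 K.
Step 2 — Isobaric: P stays 960 kPa; V/T = const ⇒ T₂ = 1480 K, V₂ = 17.9 L.
W = PΔV = 960×(17.9−14.3) kPa·L = 3450 J.
ΔU = nCvΔT = 1.40×20.8×(1480−1180) = 8620 J.
Q = ΔU + W = nCpΔT = 12100 J.
Net over both steps: W = 3450 J, Q = 37300 J, ΔU = 33900 J.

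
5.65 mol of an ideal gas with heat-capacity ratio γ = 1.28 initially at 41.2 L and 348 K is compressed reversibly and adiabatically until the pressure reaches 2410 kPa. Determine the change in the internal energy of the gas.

28200 J

P₁ = nRT₁/V₁ = 5.65×8.314×348/41.2 = 397 kPa.
Adiabatic: T₂/T₁ = (P₂/P₁)^((γ−1)/γ) ⇒ T₂ = 348×(6.07)^0.219 = 516 K; V₂ = 10.1 L.
For an ideal gas ΔU = nCvΔT with Cv = R/(γ−1) = 29.7 J/(mol·K).
ΔU = 5.65×29.7×(516−348) = 28200 J.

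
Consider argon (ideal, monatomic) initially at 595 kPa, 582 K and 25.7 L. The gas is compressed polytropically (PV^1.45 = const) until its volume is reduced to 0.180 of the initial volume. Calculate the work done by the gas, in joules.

-39500 J

n = P₁V₁/(RT₁) = 595×25.7/(8.314×582) = 3.16 mol.
Polytropic n=1.45: T₂ = T₁(V₁/V₂)^(n−1) = 582×(5.56)^0.45 = 1260 K; P₂ = P₁(V₁/V₂)^n = 7150 kPa.
W = (P₁V₁−P₂V₂)/(n−1) = (595×25.7−7150×4.63)/0.45 = -39500 J.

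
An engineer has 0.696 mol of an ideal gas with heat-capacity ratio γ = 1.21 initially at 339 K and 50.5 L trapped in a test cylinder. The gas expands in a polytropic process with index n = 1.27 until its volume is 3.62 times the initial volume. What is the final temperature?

P₁ = nRT₁/V₁ = 0.696×8.314×339/50.5 = 38.8 kPa.
Polytropic n=1.27: T₂ = T₁(V₁/V₂)^(n−1) = 339×(0.276)^0.27 = 240 K; P₂ = P₁(V₁/V₂)^n = 7.58 kPa.

240 K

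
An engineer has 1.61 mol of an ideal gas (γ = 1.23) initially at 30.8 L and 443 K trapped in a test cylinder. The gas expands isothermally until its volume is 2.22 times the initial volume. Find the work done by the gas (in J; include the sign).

P₁ = nRT₁/V₁ = 1.61×8.314×443/30.8 = 193 kPa.
Isothermal: T stays 443 K; PV = const ⇒ V₂ = 68.4 L, P₂ = 86.7 kPa.
W = nRT ln(V₂/V₁) = 1.61×8.314×443×ln(2.22) = 4730 J.

4730 J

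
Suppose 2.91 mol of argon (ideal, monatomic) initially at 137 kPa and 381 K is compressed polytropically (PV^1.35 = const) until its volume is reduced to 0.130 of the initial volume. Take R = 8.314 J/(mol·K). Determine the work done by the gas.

V₁ = nRT₁/P₁ = 2.91×8.314×381/137 = 67.3 L.
Polytropic n=1.35: T₂ = T₁(V₁/V₂)^(n−1) = 381×(7.69)^0.35 = 778 K; P₂ = P₁(V₁/V₂)^n = 2150 kPa.
W = (P₁V₁−P₂V₂)/(n−1) = (137×67.3−2150×8.75)/0.35 = -27500 J.

-27500 J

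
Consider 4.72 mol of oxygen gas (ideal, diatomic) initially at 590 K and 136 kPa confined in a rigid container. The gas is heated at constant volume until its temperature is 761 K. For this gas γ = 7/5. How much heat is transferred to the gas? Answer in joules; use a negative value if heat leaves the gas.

V₁ = nRT₁/P₁ = 4.72×8.314×590/136 = 170 L.
Isochoric: V stays 170 L; P/T = const ⇒ T₂ = 761 K, P₂ = 175 kPa.
W = 0 (no volume change).
ΔU = nCvΔT = 4.72×20.8×(761−590) = 16800 J.
Q = ΔU = 16800 J.

16800 J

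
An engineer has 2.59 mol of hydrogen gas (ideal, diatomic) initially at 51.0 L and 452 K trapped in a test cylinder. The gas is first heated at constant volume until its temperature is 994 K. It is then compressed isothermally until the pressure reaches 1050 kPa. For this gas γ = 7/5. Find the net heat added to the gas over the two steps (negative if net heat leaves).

9550 J

P₁ = nRT₁/V₁ = 2.59×8.314×452/51.0 = 191 kPa.
Step 1 — Isochoric: V stays 51.0 L; P/T = const ⇒ T₂ = 994 K, P₂ = 420 kPa.
W = 0 (no volume change).
ΔU = nCvΔT = 2.59×20.8×(994−452) = 29200 J.
Q = ΔU = 29200 J.
State after step 1: P = 420 kPa, V = 51.0 L, T = 994 K.
Step 2 — Isothermal: T stays 994 K; PV = const ⇒ V₂ = 20.4 L, P₂ = 1050 kPa.
ΔU = 0 (ideal gas, T constant).
W = nRT ln(V₂/V₁) = 2.59×8.314×994×ln(0.400) = -19600 J.
Q = ΔU + W = -19600 J.
Net over both steps: W = -19600 J, Q = 9550 J, ΔU = 29200 J.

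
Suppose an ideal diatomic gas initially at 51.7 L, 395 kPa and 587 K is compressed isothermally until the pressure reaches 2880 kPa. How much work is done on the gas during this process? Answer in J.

n = P₁V₁/(RT₁) = 395×51.7/(8.314×587) = 4.18 mol.
Isothermal: T stays 587 K; PV = const ⇒ V₂ = 7.09 L, P₂ = 2880 kPa.
W = nRT ln(V₂/V₁) = 4.18×8.314×587×ln(0.137) = -40600 J.
Work done on the gas = −W_by = 40600 J.

40600 J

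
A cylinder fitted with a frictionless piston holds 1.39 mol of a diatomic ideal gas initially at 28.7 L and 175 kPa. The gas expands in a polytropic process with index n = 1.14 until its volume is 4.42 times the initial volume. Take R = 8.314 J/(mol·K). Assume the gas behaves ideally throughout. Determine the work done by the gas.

6740 J

T₁ = P₁V₁/(nR) = 175×28.7/(1.39×8.314) = 435 K.
Polytropic n=1.14: T₂ = T₁(V₁/V₂)^(n−1) = 435×(0.226)^0.14 = 353 K; P₂ = P₁(V₁/V₂)^n = 32.2 kPa.
W = (P₁V₁−P₂V₂)/(n−1) = (175×28.7−32.2×127)/0.14 = 6740 J.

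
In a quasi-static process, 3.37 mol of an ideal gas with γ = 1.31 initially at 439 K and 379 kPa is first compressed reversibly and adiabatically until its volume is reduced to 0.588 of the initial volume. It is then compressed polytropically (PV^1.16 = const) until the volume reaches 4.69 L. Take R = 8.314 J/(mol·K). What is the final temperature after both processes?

648 K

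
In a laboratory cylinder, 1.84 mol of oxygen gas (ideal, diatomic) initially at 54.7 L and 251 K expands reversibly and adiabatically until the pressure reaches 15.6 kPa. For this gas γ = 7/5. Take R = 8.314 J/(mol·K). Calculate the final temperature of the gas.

P₁ = nRT₁/V₁ = 1.84×8.314×251/54.7 = 70.2 kPa.
Adiabatic: T₂/T₁ = (P₂/P₁)^((γ−1)/γ) ⇒ T₂ = 251×(0.222)^0.286 = 163 K; V₂ = 160 L.

163 K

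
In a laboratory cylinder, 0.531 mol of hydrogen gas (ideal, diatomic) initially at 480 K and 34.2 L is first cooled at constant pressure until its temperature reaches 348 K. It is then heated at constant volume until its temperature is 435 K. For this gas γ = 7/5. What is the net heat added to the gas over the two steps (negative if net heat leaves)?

-1080 J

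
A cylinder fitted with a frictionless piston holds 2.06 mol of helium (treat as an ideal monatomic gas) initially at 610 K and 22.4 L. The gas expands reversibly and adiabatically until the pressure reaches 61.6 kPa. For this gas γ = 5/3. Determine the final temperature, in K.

P₁ = nRT₁/V₁ = 2.06×8.314×610/22.4 = 466 kPa.
Adiabatic: T₂/T₁ = (P₂/P₁)^((γ−1)/γ) ⇒ T₂ = 610×(0.132)^0.400 = 271 K; V₂ = 75.5 L.

271 K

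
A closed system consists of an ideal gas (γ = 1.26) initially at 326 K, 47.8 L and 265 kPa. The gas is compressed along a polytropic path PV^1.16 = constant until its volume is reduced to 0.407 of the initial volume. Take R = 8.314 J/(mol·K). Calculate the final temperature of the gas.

Polytropic n=1.16: T₂ = T₁(V₁/V₂)^(n−1) = 326×(2.46)^0.16 = 376 K; P₂ = P₁(V₁/V₂)^n = 752 kPa.

376 K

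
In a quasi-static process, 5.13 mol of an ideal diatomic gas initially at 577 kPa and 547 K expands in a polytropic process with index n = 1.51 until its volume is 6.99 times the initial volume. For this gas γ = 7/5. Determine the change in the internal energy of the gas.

V₁ = nRT₁/P₁ = 5.13×8.314×547/577 = 40.4 L.
Polytropic n=1.51: T₂ = T₁(V₁/V₂)^(n−1) = 547×(0.143)^0.51 = 203 K; P₂ = P₁(V₁/V₂)^n = 30.6 kPa.
For an ideal gas ΔU = nCvΔT with Cv = (5/2)R = 20.8 J/(mol·K).
ΔU = 5.13×20.8×(203−547) = -36700 J.

-36700 J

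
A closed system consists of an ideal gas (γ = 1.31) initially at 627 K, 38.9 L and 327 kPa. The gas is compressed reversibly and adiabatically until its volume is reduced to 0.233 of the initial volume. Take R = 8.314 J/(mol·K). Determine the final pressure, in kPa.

2200 kPa

Adiabatic: TV^(γ−1) = const ⇒ T₂ = 627×(4.29)^0.310 = 985 K; PV^γ = const ⇒ P₂ = 2200 kPa.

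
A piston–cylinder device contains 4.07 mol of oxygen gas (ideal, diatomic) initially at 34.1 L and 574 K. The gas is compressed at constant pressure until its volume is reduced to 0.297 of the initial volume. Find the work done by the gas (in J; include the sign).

P₁ = nRT₁/V₁ = 4.07×8.314×574/34.1 = 570 kPa.
Isobaric: P stays 570 kPa; V/T = const ⇒ T₂ = 170 K, V₂ = 10.1 L.
W = PΔV = 570×(10.1−34.1) kPa·L = -13700 J.

-13700 J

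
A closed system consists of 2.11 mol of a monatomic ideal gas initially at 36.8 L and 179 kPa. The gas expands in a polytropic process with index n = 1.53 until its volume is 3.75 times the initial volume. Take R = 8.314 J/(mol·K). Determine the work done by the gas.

6260 J

T₁ = P₁V₁/(nR) = 179×36.8/(2.11×8.314) = 375 K.
Polytropic n=1.53: T₂ = T₁(V₁/V₂)^(n−1) = 375×(0.267)^0.53 = 186 K; P₂ = P₁(V₁/V₂)^n = 23.7 kPa.
W = (P₁V₁−P₂V₂)/(n−1) = (179×36.8−23.7×138)/0.53 = 6260 J.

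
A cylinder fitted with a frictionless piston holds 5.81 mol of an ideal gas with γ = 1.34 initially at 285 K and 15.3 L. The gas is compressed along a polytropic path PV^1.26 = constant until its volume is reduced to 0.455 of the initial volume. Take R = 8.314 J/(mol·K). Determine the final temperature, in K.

P₁ = nRT₁/V₁ = 5.81×8.314×285/15.3 = 900 kPa.
Polytropic n=1.26: T₂ = T₁(V₁/V₂)^(n−1) = 285×(2.20)^0.26 = 350 K; P₂ = P₁(V₁/V₂)^n = 2430 kPa.

350 K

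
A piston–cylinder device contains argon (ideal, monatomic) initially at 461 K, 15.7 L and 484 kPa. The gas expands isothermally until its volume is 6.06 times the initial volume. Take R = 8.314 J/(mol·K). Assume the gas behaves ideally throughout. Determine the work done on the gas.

n = P₁V₁/(RT₁) = 484×15.7/(8.314×461) = 1.98 mol.
Isothermal: T stays 461 K; PV = const ⇒ V₂ = 95.1 L, P₂ = 79.9 kPa.
W = nRT ln(V₂/V₁) = 1.98×8.314×461×ln(6.06) = 13700 J.
Work done on the gas = −W_by = -13700 J.

-13700 J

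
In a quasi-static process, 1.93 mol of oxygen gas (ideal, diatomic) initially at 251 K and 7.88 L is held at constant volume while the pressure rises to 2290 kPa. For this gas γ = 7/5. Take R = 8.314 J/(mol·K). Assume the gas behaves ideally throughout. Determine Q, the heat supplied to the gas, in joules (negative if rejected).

35000 J

P₁ = nRT₁/V₁ = 1.93×8.314×251/7.88 = 511 kPa.
Isochoric: V stays 7.88 L; P/T = const ⇒ T₂ = 1120 K, P₂ = 2290 kPa.
W = 0 (no volume change).
ΔU = nCvΔT = 1.93×20.8×(1120−251) = 35000 J.
Q = ΔU = 35000 J.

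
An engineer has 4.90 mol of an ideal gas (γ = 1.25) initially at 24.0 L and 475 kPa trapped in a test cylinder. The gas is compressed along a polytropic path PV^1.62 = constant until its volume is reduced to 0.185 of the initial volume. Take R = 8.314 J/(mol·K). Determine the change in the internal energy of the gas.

84200 J

T₁ = P₁V₁/(nR) = 475×24.0/(4.90×8.314) = 280 K.
Polytropic n=1.62: T₂ = T₁(V₁/V₂)^(n−1) = 280×(5.41)^0.62 = 797 K; P₂ = P₁(V₁/V₂)^n = 7310 kPa.
For an ideal gas ΔU = nCvΔT with Cv = R/(γ−1) = 33.3 J/(mol·K).
ΔU = 4.90×33.3×(797−280) = 84200 J.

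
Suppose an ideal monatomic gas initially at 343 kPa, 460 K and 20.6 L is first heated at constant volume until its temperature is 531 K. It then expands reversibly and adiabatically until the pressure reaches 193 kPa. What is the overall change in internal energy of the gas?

n = P₁V₁/(RT₁) = 343×20.6/(8.314×460) = 1.85 mol.
Step 1 — Isochoric: V stays 20.6 L; P/T = const ⇒ T₂ = 531 K, P₂ = 396 kPa.
W = 0 (no volume change).
ΔU = nCvΔT = 1.85×12.5×(531−460) = 1640 J.
Q = ΔU = 1640 J.
State after step 1: P = 396 kPa, V = 20.6 L, T = 531 K.
Step 2 — Adiabatic: T₂/T₁ = (P₂/P₁)^((γ−1)/γ) ⇒ T₂ = 531×(0.487)^0.400 = 398 K; V₂ = 31.7 L.
ΔU = nCvΔT = 1.85×12.5×(398−531) = -3060 J.
Q = 0 for an adiabatic process, so W = −ΔU = 3060 J.
Net over both steps: W = 3060 J, Q = 1640 J, ΔU = -1420 J.

-1420 J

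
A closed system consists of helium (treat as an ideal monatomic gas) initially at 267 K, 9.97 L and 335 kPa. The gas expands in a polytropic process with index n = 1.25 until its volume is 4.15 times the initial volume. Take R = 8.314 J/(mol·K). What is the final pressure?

56.6 kPa

Polytropic n=1.25: T₂ = T₁(V₁/V₂)^(n−1) = 267×(0.241)^0.25 = 187 K; P₂ = P₁(V₁/V₂)^n = 56.6 kPa.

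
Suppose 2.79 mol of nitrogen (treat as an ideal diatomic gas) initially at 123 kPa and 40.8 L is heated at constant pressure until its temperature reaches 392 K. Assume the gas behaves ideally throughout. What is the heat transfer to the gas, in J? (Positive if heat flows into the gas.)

14300 J

T₁ = P₁V₁/(nR) = 123×40.8/(2.79×8.314) = 216 K.
Isobaric: P stays 123 kPa; V/T = const ⇒ T₂ = 392 K, V₂ = 73.9 L.
W = PΔV = 123×(73.9−40.8) kPa·L = 4070 J.
ΔU = nCvΔT = 2.79×20.8×(392−216) = 10200 J.
Q = ΔU + W = nCpΔT = 14300 J.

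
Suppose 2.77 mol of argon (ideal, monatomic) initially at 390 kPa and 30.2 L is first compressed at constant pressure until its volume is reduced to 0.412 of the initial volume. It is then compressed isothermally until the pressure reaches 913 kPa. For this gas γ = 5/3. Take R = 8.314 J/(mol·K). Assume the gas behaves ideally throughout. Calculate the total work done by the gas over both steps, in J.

T₁ = P₁V₁/(nR) = 390×30.2/(2.77×8.314) = 511 K.
Step 1 — Isobaric: P stays 390 kPa; V/T = const ⇒ T₂ = 211 K, V₂ = 12.4 L.
W = PΔV = 390×(12.4−30.2) kPa·L = -6930 J.
ΔU = nCvΔT = 2.77×12.5×(211−511) = -10400 J.
Q = ΔU + W = nCpΔT = -17300 J.
State after step 1: P = 390 kPa, V = 12.4 L, T = 211 K.
Step 2 — Isothermal: T stays 211 K; PV = const ⇒ V₂ = 5.31 L, P₂ = 913 kPa.
ΔU = 0 (ideal gas, T constant).
W = nRT ln(V₂/V₁) = 2.77×8.314×211×ln(0.427) = -4130 J.
Q = ΔU + W = -4130 J.
Net over both steps: W = -11100 J, Q = -21400 J, ΔU = -10400 J.

-11100 J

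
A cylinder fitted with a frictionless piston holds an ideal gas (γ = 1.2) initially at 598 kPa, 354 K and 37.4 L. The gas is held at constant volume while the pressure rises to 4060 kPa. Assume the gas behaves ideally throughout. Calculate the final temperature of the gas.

Isochoric: V stays 37.4 L; P/T = const ⇒ T₂ = 2400 K, P₂ = 4060 kPa.

2400 K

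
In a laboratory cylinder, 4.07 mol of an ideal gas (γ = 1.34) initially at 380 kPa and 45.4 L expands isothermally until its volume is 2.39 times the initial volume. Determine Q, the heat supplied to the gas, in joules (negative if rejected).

T₁ = P₁V₁/(nR) = 380×45.4/(4.07×8.314) = 510 K.
Isothermal: T stays 510 K; PV = const ⇒ V₂ = 109 L, P₂ = 159 kPa.
ΔU = 0 (ideal gas, T constant).
W = nRT ln(V₂/V₁) = 4.07×8.314×510×ln(2.39) = 15000 J.
Q = ΔU + W = 15000 J.

15000 J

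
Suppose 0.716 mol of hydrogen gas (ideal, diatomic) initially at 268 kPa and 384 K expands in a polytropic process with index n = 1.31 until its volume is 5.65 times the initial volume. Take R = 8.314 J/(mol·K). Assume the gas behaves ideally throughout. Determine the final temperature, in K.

V₁ = nRT₁/P₁ = 0.716×8.314×384/268 = 8.53 L.
Polytropic n=1.31: T₂ = T₁(V₁/V₂)^(n−1) = 384×(0.177)^0.31 = 224 K; P₂ = P₁(V₁/V₂)^n = 27.7 kPa.

224 K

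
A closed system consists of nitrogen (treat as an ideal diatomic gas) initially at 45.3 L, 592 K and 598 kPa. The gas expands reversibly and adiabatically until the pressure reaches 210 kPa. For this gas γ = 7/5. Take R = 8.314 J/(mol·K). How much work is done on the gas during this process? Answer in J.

n = P₁V₁/(RT₁) = 598×45.3/(8.314×592) = 5.50 mol.
Adiabatic: T₂/T₁ = (P₂/P₁)^((γ−1)/γ) ⇒ T₂ = 592×(0.351)^0.286 = 439 K; V₂ = 95.7 L.
ΔU = nCvΔT = 5.50×20.8×(439−592) = -17500 J.
Q = 0 for an adiabatic process, so W = −ΔU = 17500 J.
Work done on the gas = −W_by = -17500 J.

-17500 J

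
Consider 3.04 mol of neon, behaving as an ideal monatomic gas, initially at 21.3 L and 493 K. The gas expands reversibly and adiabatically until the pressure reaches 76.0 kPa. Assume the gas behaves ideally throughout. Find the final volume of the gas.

72.5 L

P₁ = nRT₁/V₁ = 3.04×8.314×493/21.3 = 585 kPa.
Adiabatic: T₂/T₁ = (P₂/P₁)^((γ−1)/γ) ⇒ T₂ = 493×(0.130)^0.400 = 218 K; V₂ = 72.5 L.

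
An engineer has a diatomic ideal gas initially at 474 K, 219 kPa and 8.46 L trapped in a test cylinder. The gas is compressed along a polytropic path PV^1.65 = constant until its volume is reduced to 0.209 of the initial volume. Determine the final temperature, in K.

1310 K

Polytropic n=1.65: T₂ = T₁(V₁/V₂)^(n−1) = 474×(4.78)^0.65 = 1310 K; P₂ = P₁(V₁/V₂)^n = 2900 kPa.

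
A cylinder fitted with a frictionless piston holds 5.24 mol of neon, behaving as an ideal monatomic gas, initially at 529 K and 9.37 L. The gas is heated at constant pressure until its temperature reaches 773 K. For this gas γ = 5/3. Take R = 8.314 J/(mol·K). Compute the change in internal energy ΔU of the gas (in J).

15900 J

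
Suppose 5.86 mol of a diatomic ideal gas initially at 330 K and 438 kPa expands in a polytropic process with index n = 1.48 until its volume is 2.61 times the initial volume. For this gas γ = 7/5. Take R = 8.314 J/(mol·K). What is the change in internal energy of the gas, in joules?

V₁ = nRT₁/P₁ = 5.86×8.314×330/438 = 36.7 L.
Polytropic n=1.48: T₂ = T₁(V₁/V₂)^(n−1) = 330×(0.383)^0.48 = 208 K; P₂ = P₁(V₁/V₂)^n = 106 kPa.
For an ideal gas ΔU = nCvΔT with Cv = (5/2)R = 20.8 J/(mol·K).
ΔU = 5.86×20.8×(208−330) = -14800 J.

-14800 J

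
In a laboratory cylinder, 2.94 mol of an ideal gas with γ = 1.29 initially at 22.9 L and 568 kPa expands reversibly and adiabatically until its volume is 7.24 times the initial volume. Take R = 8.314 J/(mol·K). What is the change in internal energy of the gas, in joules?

T₁ = P₁V₁/(nR) = 568×22.9/(2.94×8.314) = 532 K.
Adiabatic: TV^(γ−1) = const ⇒ T₂ = 532×(0.138)^0.290 = 300 K; PV^γ = const ⇒ P₂ = 44.2 kPa.
For an ideal gas ΔU = nCvΔT with Cv = R/(γ−1) = 28.7 J/(mol·K).
ΔU = 2.94×28.7×(300−532) = -19600 J.

-19600 J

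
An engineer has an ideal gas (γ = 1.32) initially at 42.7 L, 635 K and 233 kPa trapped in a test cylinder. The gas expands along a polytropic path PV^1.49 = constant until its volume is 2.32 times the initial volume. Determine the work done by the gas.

6860 J

n = P₁V₁/(RT₁) = 233×42.7/(8.314×635) = 1.88 mol.
Polytropic n=1.49: T₂ = T₁(V₁/V₂)^(n−1) = 635×(0.431)^0.49 = 420 K; P₂ = P₁(V₁/V₂)^n = 66.5 kPa.
W = (P₁V₁−P₂V₂)/(n−1) = (233×42.7−66.5×99.1)/0.49 = 6860 J.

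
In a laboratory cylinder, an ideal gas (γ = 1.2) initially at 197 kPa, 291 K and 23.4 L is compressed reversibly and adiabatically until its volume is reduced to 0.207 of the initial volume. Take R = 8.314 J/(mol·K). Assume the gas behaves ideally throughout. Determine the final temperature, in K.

399 K

Adiabatic: TV^(γ−1) = const ⇒ T₂ = 291×(4.83)^0.200 = 399 K; PV^γ = const ⇒ P₂ = 1300 kPa.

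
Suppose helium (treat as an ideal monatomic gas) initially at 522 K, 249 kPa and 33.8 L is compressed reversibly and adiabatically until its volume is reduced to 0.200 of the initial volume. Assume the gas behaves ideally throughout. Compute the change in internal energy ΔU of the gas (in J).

n = P₁V₁/(RT₁) = 249×33.8/(8.314×522) = 1.94 mol.
Adiabatic: TV^(γ−1) = const ⇒ T₂ = 522×(5.00)^0.667 = 1530 K; PV^γ = const ⇒ P₂ = 3640 kPa.
For an ideal gas ΔU = nCvΔT with Cv = (3/2)R = 12.5 J/(mol·K).
ΔU = 1.94×12.5×(1530−522) = 24300 J.

24300 J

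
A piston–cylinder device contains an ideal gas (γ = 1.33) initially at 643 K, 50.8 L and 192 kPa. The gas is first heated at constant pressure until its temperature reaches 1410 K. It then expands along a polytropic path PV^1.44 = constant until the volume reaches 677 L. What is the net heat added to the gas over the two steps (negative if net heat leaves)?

38000 J

n = P₁V₁/(RT₁) = 192×50.8/(8.314×643) = 1.82 mol.
Step 1 — Isobaric: P stays 192 kPa; V/T = const ⇒ T₂ = 1410 K, V₂ = 111 L.
W = PΔV = 192×(111−50.8) kPa·L = 11600 J.
ΔU = nCvΔT = 1.82×25.2×(1410−643) = 35300 J.
Q = ΔU + W = nCpΔT = 46900 J.
State after step 1: P = 192 kPa, V = 111 L, T = 1410 K.
Step 2 — Polytropic n=1.44: T₂ = T₁(V₁/V₂)^(n−1) = 1410×(0.165)^0.44 = 637 K; P₂ = P₁(V₁/V₂)^n = 14.3 kPa.
W = (P₁V₁−P₂V₂)/(n−1) = (192×111−14.3×677)/0.44 = 26600 J.
ΔU = nCvΔT = 1.82×25.2×(637−1410) = -35500 J.
Q = ΔU + W = -8880 J.
Net over both steps: W = 38300 J, Q = 38000 J, ΔU = -259 J.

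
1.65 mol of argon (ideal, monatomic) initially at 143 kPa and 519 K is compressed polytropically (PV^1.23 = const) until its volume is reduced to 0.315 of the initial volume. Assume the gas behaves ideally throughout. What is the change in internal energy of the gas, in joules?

3250 J

V₁ = nRT₁/P₁ = 1.65×8.314×519/143 = 49.8 L.
Polytropic n=1.23: T₂ = T₁(V₁/V₂)^(n−1) = 519×(3.17)^0.23 = 677 K; P₂ = P₁(V₁/V₂)^n = 592 kPa.
For an ideal gas ΔU = nCvΔT with Cv = (3/2)R = 12.5 J/(mol·K).
ΔU = 1.65×12.5×(677−519) = 3250 J.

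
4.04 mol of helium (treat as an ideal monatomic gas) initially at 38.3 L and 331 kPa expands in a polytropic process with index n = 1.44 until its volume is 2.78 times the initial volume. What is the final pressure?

75.9 kPa

T₁ = P₁V₁/(nR) = 331×38.3/(4.04×8.314) = 377 K.
Polytropic n=1.44: T₂ = T₁(V₁/V₂)^(n−1) = 377×(0.360)^0.44 = 241 K; P₂ = P₁(V₁/V₂)^n = 75.9 kPa.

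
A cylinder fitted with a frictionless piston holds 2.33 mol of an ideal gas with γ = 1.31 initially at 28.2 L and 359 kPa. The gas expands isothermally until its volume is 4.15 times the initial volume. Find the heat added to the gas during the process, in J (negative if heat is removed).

T₁ = P₁V₁/(nR) = 359×28.2/(2.33×8.314) = 523 K.
Isothermal: T stays 523 K; PV = const ⇒ V₂ = 117 L, P₂ = 86.5 kPa.
ΔU = 0 (ideal gas, T constant).
W = nRT ln(V₂/V₁) = 2.33×8.314×523×ln(4.15) = 14400 J.
Q = ΔU + W = 14400 J.

14400 J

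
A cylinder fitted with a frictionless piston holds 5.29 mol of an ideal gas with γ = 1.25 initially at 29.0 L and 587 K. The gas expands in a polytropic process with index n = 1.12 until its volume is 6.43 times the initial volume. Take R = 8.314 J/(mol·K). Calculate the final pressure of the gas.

P₁ = nRT₁/V₁ = 5.29×8.314×587/29.0 = 890 kPa.
Polytropic n=1.12: T₂ = T₁(V₁/V₂)^(n−1) = 587×(0.156)^0.12 = 470 K; P₂ = P₁(V₁/V₂)^n = 111 kPa.

111 kPa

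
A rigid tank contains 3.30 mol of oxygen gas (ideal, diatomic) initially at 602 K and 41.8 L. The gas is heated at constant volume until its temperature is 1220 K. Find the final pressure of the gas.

P₁ = nRT₁/V₁ = 3.30×8.314×602/41.8 = 395 kPa.
Isochoric: V stays 41.8 L; P/T = const ⇒ T₂ = 1220 K, P₂ = 801 kPa.

801 kPa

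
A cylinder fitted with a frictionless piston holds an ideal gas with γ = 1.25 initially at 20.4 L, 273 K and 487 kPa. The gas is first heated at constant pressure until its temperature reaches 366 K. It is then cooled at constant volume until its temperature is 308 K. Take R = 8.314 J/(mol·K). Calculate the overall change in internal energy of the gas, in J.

n = P₁V₁/(RT₁) = 487×20.4/(8.314×273) = 4.38 mol.
Step 1 — Isobaric: P stays 487 kPa; V/T = const ⇒ T₂ = 366 K, V₂ = 27.3 L.
W = PΔV = 487×(27.3−20.4) kPa·L = 3380 J.
ΔU = nCvΔT = 4.38×33.3×(366−273) = 13500 J.
Q = ΔU + W = nCpΔT = 16900 J.
State after step 1: P = 487 kPa, V = 27.3 L, T = 366 K.
Step 2 — Isochoric: V stays 27.3 L; P/T = const ⇒ T₂ = 308 K, P₂ = 410 kPa.
W = 0 (no volume change).
ΔU = nCvΔT = 4.38×33.3×(308−366) = -8440 J.
Q = ΔU = -8440 J.
Net over both steps: W = 3380 J, Q = 8480 J, ΔU = 5090 J.

5090 J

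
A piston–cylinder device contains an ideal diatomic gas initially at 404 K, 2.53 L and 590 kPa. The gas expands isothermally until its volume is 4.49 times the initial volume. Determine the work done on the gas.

n = P₁V₁/(RT₁) = 590×2.53/(8.314×404) = 0.444 mol.
Isothermal: T stays 404 K; PV = const ⇒ V₂ = 11.4 L, P₂ = 131 kPa.
W = nRT ln(V₂/V₁) = 0.444×8.314×404×ln(4.49) = 2240 J.
Work done on the gas = −W_by = -2240 J.

-2240 J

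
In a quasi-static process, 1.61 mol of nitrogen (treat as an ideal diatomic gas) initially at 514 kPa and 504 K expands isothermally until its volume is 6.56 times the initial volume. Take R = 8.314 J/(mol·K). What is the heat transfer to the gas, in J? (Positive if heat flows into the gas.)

12700 J

V₁ = nRT₁/P₁ = 1.61×8.314×504/514 = 13.1 L.
Isothermal: T stays 504 K; PV = const ⇒ V₂ = 86.1 L, P₂ = 78.4 kPa.
ΔU = 0 (ideal gas, T constant).
W = nRT ln(V₂/V₁) = 1.61×8.314×504×ln(6.56) = 12700 J.
Q = ΔU + W = 12700 J.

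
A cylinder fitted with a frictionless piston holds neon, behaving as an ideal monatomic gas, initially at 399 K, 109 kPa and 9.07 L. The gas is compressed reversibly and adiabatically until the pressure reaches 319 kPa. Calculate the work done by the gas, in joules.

-796 J

n = P₁V₁/(RT₁) = 109×9.07/(8.314×399) = 0.298 mol.
Adiabatic: T₂/T₁ = (P₂/P₁)^((γ−1)/γ) ⇒ T₂ = 399×(2.93)^0.400 = 613 K; V₂ = 4.76 L.
ΔU = nCvΔT = 0.298×12.5×(613−399) = 796 J.
Q = 0 for an adiabatic process, so W = −ΔU = -796 J.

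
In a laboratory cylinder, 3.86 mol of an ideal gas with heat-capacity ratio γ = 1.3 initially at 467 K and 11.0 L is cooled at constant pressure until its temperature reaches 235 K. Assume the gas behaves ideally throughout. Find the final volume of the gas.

5.54 L

P₁ = nRT₁/V₁ = 3.86×8.314×467/11.0 = 1360 kPa.
Isobaric: P stays 1360 kPa; V/T = const ⇒ T₂ = 235 K, V₂ = 5.54 L.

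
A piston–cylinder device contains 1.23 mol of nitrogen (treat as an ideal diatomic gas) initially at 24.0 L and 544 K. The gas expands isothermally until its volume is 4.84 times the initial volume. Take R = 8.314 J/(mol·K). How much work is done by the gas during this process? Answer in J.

8770 J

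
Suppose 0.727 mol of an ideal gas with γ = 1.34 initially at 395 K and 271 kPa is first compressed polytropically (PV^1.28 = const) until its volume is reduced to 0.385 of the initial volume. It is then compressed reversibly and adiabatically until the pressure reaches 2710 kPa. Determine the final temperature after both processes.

679 K

V₁ = nRT₁/P₁ = 0.727×8.314×395/271 = 8.81 L.
Step 1 — Polytropic n=1.28: T₂ = T₁(V₁/V₂)^(n−1) = 395×(2.60)^0.28 = 516 K; P₂ = P₁(V₁/V₂)^n = 920 kPa.
W = (P₁V₁−P₂V₂)/(n−1) = (271×8.81−920×3.39)/0.28 = -2610 J.
ΔU = nCvΔT = 0.727×24.5×(516−395) = 2150 J.
Q = ΔU + W = -461 J.
State after step 1: P = 920 kPa, V = 3.39 L, T = 516 K.
Step 2 — Adiabatic: T₂/T₁ = (P₂/P₁)^((γ−1)/γ) ⇒ T₂ = 516×(2.95)^0.254 = 679 K; V₂ = 1.51 L.
ΔU = nCvΔT = 0.727×24.5×(679−516) = 2890 J.
Q = 0 for an adiabatic process, so W = −ΔU = -2890 J.
Net over both steps: W = -5510 J, Q = -461 J, ΔU = 5050 J.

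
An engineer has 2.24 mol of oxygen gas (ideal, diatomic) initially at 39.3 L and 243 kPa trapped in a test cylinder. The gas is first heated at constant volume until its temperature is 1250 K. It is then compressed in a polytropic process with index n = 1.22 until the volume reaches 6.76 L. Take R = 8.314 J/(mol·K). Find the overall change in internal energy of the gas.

61800 J

T₁ = P₁V₁/(nR) = 243×39.3/(2.24×8.314) = 513 K.
Step 1 — Isochoric: V stays 39.3 L; P/T = const ⇒ T₂ = 1250 K, P₂ = 592 kPa.
W = 0 (no volume change).
ΔU = nCvΔT = 2.24×20.8×(1250−513) = 34300 J.
Q = ΔU = 34300 J.
State after step 1: P = 592 kPa, V = 39.3 L, T = 1250 K.
Step 2 — Polytropic n=1.22: T₂ = T₁(V₁/V₂)^(n−1) = 1250×(5.81)^0.22 = 1840 K; P₂ = P₁(V₁/V₂)^n = 5070 kPa.
W = (P₁V₁−P₂V₂)/(n−1) = (592×39.3−5070×6.76)/0.22 = -50000 J.
ΔU = nCvΔT = 2.24×20.8×(1840−1250) = 27500 J.
Q = ΔU + W = -22500 J.
Net over both steps: W = -50000 J, Q = 11800 J, ΔU = 61800 J.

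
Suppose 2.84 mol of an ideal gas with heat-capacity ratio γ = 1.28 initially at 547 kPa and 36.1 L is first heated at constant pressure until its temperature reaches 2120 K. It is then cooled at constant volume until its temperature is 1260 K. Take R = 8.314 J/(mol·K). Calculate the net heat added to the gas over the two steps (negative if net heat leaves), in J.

66000 J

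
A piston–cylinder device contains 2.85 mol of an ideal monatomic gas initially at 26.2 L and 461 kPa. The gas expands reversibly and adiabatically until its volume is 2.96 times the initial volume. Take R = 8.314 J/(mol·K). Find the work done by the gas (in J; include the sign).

T₁ = P₁V₁/(nR) = 461×26.2/(2.85×8.314) = 510 K.
Adiabatic: TV^(γ−1) = const ⇒ T₂ = 510×(0.338)^0.667 = 247 K; PV^γ = const ⇒ P₂ = 75.5 kPa.
ΔU = nCvΔT = 2.85×12.5×(247−510) = -9330 J.
Q = 0 for an adiabatic process, so W = −ΔU = 9330 J.

9330 J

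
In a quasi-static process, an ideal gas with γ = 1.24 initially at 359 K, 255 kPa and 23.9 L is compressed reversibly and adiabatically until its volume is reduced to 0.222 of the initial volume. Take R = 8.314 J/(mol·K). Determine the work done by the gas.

-11000 J

n = P₁V₁/(RT₁) = 255×23.9/(8.314×359) = 2.04 mol.
Adiabatic: TV^(γ−1) = const ⇒ T₂ = 359×(4.50)^0.240 = 515 K; PV^γ = const ⇒ P₂ = 1650 kPa.
ΔU = nCvΔT = 2.04×34.6×(515−359) = 11000 J.
Q = 0 for an adiabatic process, so W = −ΔU = -11000 J.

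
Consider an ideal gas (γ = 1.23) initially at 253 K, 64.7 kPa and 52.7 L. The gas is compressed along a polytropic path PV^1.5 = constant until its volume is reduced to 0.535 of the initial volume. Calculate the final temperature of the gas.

346 K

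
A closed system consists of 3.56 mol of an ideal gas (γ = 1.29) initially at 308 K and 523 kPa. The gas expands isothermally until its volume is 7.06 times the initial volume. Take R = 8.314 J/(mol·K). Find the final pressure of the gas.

74.1 kPa

V₁ = nRT₁/P₁ = 3.56×8.314×308/523 = 17.4 L.
Isothermal: T stays 308 K; PV = const ⇒ V₂ = 123 L, P₂ = 74.1 kPa.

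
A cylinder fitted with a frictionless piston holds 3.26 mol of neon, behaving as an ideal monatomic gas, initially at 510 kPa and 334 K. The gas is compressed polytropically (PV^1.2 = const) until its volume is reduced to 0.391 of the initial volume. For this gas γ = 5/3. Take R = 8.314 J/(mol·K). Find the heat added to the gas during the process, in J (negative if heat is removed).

-6550 J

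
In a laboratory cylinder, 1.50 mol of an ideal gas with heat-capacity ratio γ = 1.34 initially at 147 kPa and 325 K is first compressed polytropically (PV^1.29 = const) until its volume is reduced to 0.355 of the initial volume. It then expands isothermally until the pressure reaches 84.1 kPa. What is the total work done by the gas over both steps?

5470 J

V₁ = nRT₁/P₁ = 1.50×8.314×325/147 = 27.6 L.
Step 1 — Polytropic n=1.29: T₂ = T₁(V₁/V₂)^(n−1) = 325×(2.82)^0.29 = 439 K; P₂ = P₁(V₁/V₂)^n = 559 kPa.
W = (P₁V₁−P₂V₂)/(n−1) = (147×27.6−559×9.79)/0.29 = -4900 J.
ΔU = nCvΔT = 1.50×24.5×(439−325) = 4180 J.
Q = ΔU + W = -720 J.
State after step 1: P = 559 kPa, V = 9.79 L, T = 439 K.
Step 2 — Isothermal: T stays 439 K; PV = const ⇒ V₂ = 65.1 L, P₂ = 84.1 kPa.
ΔU = 0 (ideal gas, T constant).
W = nRT ln(V₂/V₁) = 1.50×8.314×439×ln(6.65) = 10400 J.
Q = ΔU + W = 10400 J.
Net over both steps: W = 5470 J, Q = 9650 J, ΔU = 4180 J.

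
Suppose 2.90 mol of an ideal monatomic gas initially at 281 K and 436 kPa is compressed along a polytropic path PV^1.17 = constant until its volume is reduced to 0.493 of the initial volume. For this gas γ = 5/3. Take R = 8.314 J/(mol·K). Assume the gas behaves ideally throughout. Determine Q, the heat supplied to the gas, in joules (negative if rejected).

V₁ = nRT₁/P₁ = 2.90×8.314×281/436 = 15.5 L.
Polytropic n=1.17: T₂ = T₁(V₁/V₂)^(n−1) = 281×(2.03)^0.17 = 317 K; P₂ = P₁(V₁/V₂)^n = 997 kPa.
W = (P₁V₁−P₂V₂)/(n−1) = (436×15.5−997×7.66)/0.17 = -5090 J.
ΔU = nCvΔT = 2.90×12.5×(317−281) = 1300 J.
Q = ΔU + W = -3790 J.

-3790 J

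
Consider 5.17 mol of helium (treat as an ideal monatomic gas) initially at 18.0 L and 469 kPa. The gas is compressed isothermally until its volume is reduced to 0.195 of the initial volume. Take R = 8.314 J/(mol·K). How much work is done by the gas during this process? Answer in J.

-13800 J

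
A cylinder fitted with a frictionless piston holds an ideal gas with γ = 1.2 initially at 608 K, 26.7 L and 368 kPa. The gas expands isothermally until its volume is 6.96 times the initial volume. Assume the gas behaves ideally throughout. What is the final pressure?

52.9 kPa

Isothermal: T stays 608 K; PV = const ⇒ V₂ = 186 L, P₂ = 52.9 kPa.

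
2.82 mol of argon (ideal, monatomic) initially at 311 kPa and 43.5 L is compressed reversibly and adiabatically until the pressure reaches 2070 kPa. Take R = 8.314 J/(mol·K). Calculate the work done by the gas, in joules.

-23000 J

T₁ = P₁V₁/(nR) = 311×43.5/(2.82×8.314) = 577 K.
Adiabatic: T₂/T₁ = (P₂/P₁)^((γ−1)/γ) ⇒ T₂ = 577×(6.66)^0.400 = 1230 K; V₂ = 13.9 L.
ΔU = nCvΔT = 2.82×12.5×(1230−577) = 23000 J.
Q = 0 for an adiabatic process, so W = −ΔU = -23000 J.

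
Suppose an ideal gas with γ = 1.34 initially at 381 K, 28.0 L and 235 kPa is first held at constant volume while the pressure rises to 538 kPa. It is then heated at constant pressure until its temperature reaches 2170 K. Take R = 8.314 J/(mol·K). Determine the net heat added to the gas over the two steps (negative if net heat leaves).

n = P₁V₁/(RT₁) = 235×28.0/(8.314×381) = 2.08 mol.
Step 1 — Isochoric: V stays 28.0 L; P/T = const ⇒ T₂ = 872 K, P₂ = 538 kPa.
W = 0 (no volume change).
ΔU = nCvΔT = 2.08×24.5×(872−381) = 25000 J.
Q = ΔU = 25000 J.
State after step 1: P = 538 kPa, V = 28.0 L, T = 872 K.
Step 2 — Isobaric: P stays 538 kPa; V/T = const ⇒ T₂ = 2170 K, V₂ = 69.7 L.
W = PΔV = 538×(69.7−28.0) kPa·L = 22400 J.
ΔU = nCvΔT = 2.08×24.5×(2170−872) = 65900 J.
Q = ΔU + W = nCpΔT = 88300 J.
Net over both steps: W = 22400 J, Q = 113000 J, ΔU = 90900 J.

113000 J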